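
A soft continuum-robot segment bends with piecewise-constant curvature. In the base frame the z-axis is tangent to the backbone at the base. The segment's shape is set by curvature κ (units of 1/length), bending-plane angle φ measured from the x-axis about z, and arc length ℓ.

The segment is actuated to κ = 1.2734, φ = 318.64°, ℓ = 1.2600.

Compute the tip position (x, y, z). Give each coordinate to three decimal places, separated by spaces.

0.609 -0.536 0.785

θ = κ·ℓ = 1.2734 × 1.2600 = 1.60448 rad
ρ = (1 − cos θ)/κ = (1 − -0.03368)/1.2734 = 0.81175
z = sin θ / κ = 0.99943/1.2734 = 0.78485
x = ρ cos φ = 0.81175 × cos(318.64°) = 0.60928
y = ρ sin φ = 0.81175 × sin(318.64°) = -0.53639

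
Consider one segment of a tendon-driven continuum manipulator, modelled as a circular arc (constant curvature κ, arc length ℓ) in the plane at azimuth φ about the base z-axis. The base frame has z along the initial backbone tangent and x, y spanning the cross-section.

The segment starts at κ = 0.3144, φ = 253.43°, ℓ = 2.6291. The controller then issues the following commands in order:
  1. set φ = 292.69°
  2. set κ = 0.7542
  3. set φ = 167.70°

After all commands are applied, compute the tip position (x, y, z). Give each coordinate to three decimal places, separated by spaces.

-1.814 0.396 1.215

initial: κ=0.3144, φ=253.43°, ℓ=2.6291
cmd 1: set φ=292.69° → (κ,φ,ℓ)=(0.3144,292.69°,2.6291) → tip=(0.3958,-0.9467,2.3398)
cmd 2: set κ=0.7542 → (κ,φ,ℓ)=(0.7542,292.69°,2.6291) → tip=(0.7163,-1.7132,1.2149)
cmd 3: set φ=167.70° → (κ,φ,ℓ)=(0.7542,167.70°,2.6291) → tip=(-1.8143,0.3956,1.2149)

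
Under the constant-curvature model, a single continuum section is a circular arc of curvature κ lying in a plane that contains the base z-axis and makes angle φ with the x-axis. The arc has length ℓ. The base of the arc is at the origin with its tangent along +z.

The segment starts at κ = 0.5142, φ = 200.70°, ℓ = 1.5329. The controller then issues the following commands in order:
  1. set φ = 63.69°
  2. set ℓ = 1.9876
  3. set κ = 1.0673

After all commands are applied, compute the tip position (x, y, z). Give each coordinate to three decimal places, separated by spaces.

initial: κ=0.5142, φ=200.70°, ℓ=1.5329
cmd 1: set φ=63.69° → (κ,φ,ℓ)=(0.5142,63.69°,1.5329) → tip=(0.2542,0.5141,1.3790)
cmd 2: set ℓ=1.9876 → (κ,φ,ℓ)=(0.5142,63.69°,1.9876) → tip=(0.4123,0.8339,1.6592)
cmd 3: set κ=1.0673 → (κ,φ,ℓ)=(1.0673,63.69°,1.9876) → tip=(0.6325,1.2793,0.7985)

0.633 1.279 0.798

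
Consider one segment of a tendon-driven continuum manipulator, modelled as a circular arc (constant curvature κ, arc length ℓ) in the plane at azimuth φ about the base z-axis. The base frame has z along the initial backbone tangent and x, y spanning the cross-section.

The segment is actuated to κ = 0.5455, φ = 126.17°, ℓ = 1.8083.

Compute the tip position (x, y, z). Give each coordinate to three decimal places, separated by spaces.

θ = κ·ℓ = 0.5455 × 1.8083 = 0.98643 rad
ρ = (1 − cos θ)/κ = (1 − 0.55167)/0.5455 = 0.82186
z = sin θ / κ = 0.83406/0.5455 = 1.52898
x = ρ cos φ = 0.82186 × cos(126.17°) = -0.48505
y = ρ sin φ = 0.82186 × sin(126.17°) = 0.66347

-0.485 0.663 1.529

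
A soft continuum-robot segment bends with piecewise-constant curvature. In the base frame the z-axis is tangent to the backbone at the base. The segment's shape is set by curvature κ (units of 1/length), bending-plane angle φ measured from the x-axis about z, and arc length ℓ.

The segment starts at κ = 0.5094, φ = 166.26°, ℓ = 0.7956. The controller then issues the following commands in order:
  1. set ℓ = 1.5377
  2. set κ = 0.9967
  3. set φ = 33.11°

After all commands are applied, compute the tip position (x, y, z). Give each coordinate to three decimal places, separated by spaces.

initial: κ=0.5094, φ=166.26°, ℓ=0.7956
cmd 1: set ℓ=1.5377 → (κ,φ,ℓ)=(0.5094,166.26°,1.5377) → tip=(-0.5557,0.1359,1.3852)
cmd 2: set κ=0.9967 → (κ,φ,ℓ)=(0.9967,166.26°,1.5377) → tip=(-0.9374,0.2292,1.0026)
cmd 3: set φ=33.11° → (κ,φ,ℓ)=(0.9967,33.11°,1.5377) → tip=(0.8083,0.5271,1.0026)

0.808 0.527 1.003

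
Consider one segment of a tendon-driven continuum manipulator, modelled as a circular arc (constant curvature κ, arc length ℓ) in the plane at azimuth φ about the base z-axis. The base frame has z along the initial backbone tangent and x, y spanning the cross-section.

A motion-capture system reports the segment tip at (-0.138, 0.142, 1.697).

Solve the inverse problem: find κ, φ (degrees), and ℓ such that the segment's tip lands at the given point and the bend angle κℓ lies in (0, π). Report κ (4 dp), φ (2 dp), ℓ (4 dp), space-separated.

ρ = √(x²+y²) = √(-0.138² + 0.142²) = 0.19801
φ = atan2(y, x) mod 360° = atan2(0.142, -0.138) = 134.1815°
|p|² = ρ² + z² = 0.19801² + 1.697² = 2.91902
κ = 2ρ / |p|² = 2×0.19801 / 2.91902 = 0.13567
θ = 2·atan2(ρ, z) = 2·atan2(0.19801, 1.697) = 0.23231 rad
ℓ = θ/κ = 0.23231/0.13567 = 1.71236

0.1357 134.18 1.7124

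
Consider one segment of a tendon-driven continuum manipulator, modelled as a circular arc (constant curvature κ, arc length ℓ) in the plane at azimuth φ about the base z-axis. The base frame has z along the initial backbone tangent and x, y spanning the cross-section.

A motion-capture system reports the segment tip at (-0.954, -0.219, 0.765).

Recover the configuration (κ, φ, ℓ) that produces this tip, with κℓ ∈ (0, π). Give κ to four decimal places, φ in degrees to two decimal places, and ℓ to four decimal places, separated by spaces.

ρ = √(x²+y²) = √(-0.954² + -0.219²) = 0.97881
φ = atan2(y, x) mod 360° = atan2(-0.219, -0.954) = 192.9288°
|p|² = ρ² + z² = 0.97881² + 0.765² = 1.54330
κ = 2ρ / |p|² = 2×0.97881 / 1.54330 = 1.26847
θ = 2·atan2(ρ, z) = 2·atan2(0.97881, 0.765) = 1.81480 rad
ℓ = θ/κ = 1.81480/1.26847 = 1.43071

1.2685 192.93 1.4307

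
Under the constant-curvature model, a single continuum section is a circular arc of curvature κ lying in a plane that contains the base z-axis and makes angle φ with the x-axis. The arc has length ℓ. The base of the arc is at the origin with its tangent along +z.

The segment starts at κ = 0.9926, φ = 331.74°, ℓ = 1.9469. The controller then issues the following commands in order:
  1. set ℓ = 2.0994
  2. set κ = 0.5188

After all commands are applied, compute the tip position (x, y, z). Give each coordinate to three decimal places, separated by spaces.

initial: κ=0.9926, φ=331.74°, ℓ=1.9469
cmd 1: set ℓ=2.0994 → (κ,φ,ℓ)=(0.9926,331.74°,2.0994) → tip=(1.3229,-0.7111,0.8777)
cmd 2: set κ=0.5188 → (κ,φ,ℓ)=(0.5188,331.74°,2.0994) → tip=(0.9113,-0.4899,1.7083)

0.911 -0.490 1.708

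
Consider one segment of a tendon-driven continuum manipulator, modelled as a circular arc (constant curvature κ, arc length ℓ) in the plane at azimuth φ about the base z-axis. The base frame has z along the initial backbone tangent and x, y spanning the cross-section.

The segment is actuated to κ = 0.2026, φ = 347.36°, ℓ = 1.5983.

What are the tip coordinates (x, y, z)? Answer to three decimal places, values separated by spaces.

θ = κ·ℓ = 0.2026 × 1.5983 = 0.32382 rad
ρ = (1 − cos θ)/κ = (1 − 0.94803)/0.2026 = 0.25652
z = sin θ / κ = 0.31819/0.2026 = 1.57051
x = ρ cos φ = 0.25652 × cos(347.36°) = 0.25031
y = ρ sin φ = 0.25652 × sin(347.36°) = -0.05613

0.250 -0.056 1.571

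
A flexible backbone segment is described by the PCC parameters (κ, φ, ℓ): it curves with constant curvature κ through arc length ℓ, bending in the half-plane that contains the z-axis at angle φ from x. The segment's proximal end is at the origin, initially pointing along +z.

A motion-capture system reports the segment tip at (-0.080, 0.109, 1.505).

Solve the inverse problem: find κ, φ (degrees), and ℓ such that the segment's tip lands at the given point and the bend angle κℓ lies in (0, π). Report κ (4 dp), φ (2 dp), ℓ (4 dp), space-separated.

ρ = √(x²+y²) = √(-0.080² + 0.109²) = 0.13521
φ = atan2(y, x) mod 360° = atan2(0.109, -0.080) = 126.2766°
|p|² = ρ² + z² = 0.13521² + 1.505² = 2.28331
κ = 2ρ / |p|² = 2×0.13521 / 2.28331 = 0.11843
θ = 2·atan2(ρ, z) = 2·atan2(0.13521, 1.505) = 0.17920 rad
ℓ = θ/κ = 0.17920/0.11843 = 1.51308

0.1184 126.28 1.5131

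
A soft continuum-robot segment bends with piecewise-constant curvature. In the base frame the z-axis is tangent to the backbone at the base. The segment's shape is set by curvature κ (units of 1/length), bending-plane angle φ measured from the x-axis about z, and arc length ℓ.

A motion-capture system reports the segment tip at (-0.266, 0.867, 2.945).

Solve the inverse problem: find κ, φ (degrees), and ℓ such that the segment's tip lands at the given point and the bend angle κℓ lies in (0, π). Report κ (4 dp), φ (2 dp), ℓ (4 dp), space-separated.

ρ = √(x²+y²) = √(-0.266² + 0.867²) = 0.90689
φ = atan2(y, x) mod 360° = atan2(0.867, -0.266) = 107.0563°
|p|² = ρ² + z² = 0.90689² + 2.945² = 9.49547
κ = 2ρ / |p|² = 2×0.90689 / 9.49547 = 0.19101
θ = 2·atan2(ρ, z) = 2·atan2(0.90689, 2.945) = 0.59745 rad
ℓ = θ/κ = 0.59745/0.19101 = 3.12778

0.1910 107.06 3.1278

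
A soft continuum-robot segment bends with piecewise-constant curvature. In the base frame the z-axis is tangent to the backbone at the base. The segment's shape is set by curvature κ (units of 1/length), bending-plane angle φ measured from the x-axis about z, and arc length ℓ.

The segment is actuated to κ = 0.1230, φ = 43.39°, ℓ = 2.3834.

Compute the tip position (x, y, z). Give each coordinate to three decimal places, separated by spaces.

θ = κ·ℓ = 0.1230 × 2.3834 = 0.29316 rad
ρ = (1 − cos θ)/κ = (1 − 0.95734)/0.1230 = 0.34686
z = sin θ / κ = 0.28898/0.1230 = 2.34941
x = ρ cos φ = 0.34686 × cos(43.39°) = 0.25206
y = ρ sin φ = 0.34686 × sin(43.39°) = 0.23828

0.252 0.238 2.349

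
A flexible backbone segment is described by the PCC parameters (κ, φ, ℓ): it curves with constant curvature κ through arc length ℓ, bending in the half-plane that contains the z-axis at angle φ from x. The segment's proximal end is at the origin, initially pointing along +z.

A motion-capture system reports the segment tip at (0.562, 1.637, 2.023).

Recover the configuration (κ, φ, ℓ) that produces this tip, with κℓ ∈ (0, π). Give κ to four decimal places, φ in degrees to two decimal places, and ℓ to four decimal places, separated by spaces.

ρ = √(x²+y²) = √(0.562² + 1.637²) = 1.73078
φ = atan2(y, x) mod 360° = atan2(1.637, 0.562) = 71.0521°
|p|² = ρ² + z² = 1.73078² + 2.023² = 7.08814
κ = 2ρ / |p|² = 2×1.73078 / 7.08814 = 0.48836
θ = 2·atan2(ρ, z) = 2·atan2(1.73078, 2.023) = 1.41542 rad
ℓ = θ/κ = 1.41542/0.48836 = 2.89831

0.4884 71.05 2.8983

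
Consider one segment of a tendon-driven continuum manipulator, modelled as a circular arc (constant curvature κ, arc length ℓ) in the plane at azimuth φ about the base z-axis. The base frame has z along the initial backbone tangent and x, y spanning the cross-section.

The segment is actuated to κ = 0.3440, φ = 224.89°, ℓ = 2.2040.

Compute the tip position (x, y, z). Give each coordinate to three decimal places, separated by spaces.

θ = κ·ℓ = 0.3440 × 2.2040 = 0.75818 rad
ρ = (1 − cos θ)/κ = (1 − 0.72609)/0.3440 = 0.79625
z = sin θ / κ = 0.68760/0.3440 = 1.99883
x = ρ cos φ = 0.79625 × cos(224.89°) = -0.56411
y = ρ sin φ = 0.79625 × sin(224.89°) = -0.56195

-0.564 -0.562 1.999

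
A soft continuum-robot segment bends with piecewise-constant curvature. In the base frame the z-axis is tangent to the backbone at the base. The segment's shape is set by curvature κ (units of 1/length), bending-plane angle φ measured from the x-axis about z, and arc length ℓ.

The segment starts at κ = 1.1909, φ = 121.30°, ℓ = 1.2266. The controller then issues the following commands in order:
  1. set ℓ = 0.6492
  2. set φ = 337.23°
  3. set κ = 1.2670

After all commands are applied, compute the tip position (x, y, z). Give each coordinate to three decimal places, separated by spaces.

initial: κ=1.1909, φ=121.30°, ℓ=1.2266
cmd 1: set ℓ=0.6492 → (κ,φ,ℓ)=(1.1909,121.30°,0.6492) → tip=(-0.1240,0.2040,0.5864)
cmd 2: set φ=337.23° → (κ,φ,ℓ)=(1.1909,337.23°,0.6492) → tip=(0.2201,-0.0924,0.5864)
cmd 3: set κ=1.2670 → (κ,φ,ℓ)=(1.2670,337.23°,0.6492) → tip=(0.2326,-0.0976,0.5784)

0.233 -0.098 0.578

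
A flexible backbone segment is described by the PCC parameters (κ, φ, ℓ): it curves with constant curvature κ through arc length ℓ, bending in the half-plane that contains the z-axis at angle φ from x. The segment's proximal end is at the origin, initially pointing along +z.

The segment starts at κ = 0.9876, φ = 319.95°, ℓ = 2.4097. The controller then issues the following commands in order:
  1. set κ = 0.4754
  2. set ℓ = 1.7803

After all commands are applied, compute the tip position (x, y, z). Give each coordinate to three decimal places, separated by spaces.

0.543 -0.457 1.575

initial: κ=0.9876, φ=319.95°, ℓ=2.4097
cmd 1: set κ=0.4754 → (κ,φ,ℓ)=(0.4754,319.95°,2.4097) → tip=(0.9459,-0.7951,1.9162)
cmd 2: set ℓ=1.7803 → (κ,φ,ℓ)=(0.4754,319.95°,1.7803) → tip=(0.5431,-0.4565,1.5752)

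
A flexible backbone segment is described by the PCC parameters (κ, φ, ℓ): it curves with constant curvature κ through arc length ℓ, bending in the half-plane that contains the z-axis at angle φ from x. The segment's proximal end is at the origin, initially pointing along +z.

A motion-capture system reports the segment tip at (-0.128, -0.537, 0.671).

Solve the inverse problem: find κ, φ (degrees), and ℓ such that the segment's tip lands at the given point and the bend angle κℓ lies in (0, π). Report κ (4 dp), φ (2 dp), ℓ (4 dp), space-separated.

ρ = √(x²+y²) = √(-0.128² + -0.537²) = 0.55204
φ = atan2(y, x) mod 360° = atan2(-0.537, -0.128) = 256.5931°
|p|² = ρ² + z² = 0.55204² + 0.671² = 0.75499
κ = 2ρ / |p|² = 2×0.55204 / 0.75499 = 1.46238
θ = 2·atan2(ρ, z) = 2·atan2(0.55204, 0.671) = 1.37688 rad
ℓ = θ/κ = 1.37688/1.46238 = 0.94153

1.4624 256.59 0.9415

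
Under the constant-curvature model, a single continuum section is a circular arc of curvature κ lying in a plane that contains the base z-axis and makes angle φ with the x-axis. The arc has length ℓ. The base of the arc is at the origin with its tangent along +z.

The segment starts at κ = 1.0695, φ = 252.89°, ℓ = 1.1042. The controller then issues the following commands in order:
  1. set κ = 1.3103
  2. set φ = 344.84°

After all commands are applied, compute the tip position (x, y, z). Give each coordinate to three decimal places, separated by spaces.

0.646 -0.175 0.757

initial: κ=1.0695, φ=252.89°, ℓ=1.1042
cmd 1: set κ=1.3103 → (κ,φ,ℓ)=(1.3103,252.89°,1.1042) → tip=(-0.1968,-0.6392,0.7573)
cmd 2: set φ=344.84° → (κ,φ,ℓ)=(1.3103,344.84°,1.1042) → tip=(0.6455,-0.1749,0.7573)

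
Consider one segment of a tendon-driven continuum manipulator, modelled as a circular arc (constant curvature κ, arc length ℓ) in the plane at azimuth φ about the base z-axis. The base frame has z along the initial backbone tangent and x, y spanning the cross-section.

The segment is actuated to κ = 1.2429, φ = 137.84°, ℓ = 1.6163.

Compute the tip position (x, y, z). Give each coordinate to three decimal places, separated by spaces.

-0.849 0.769 0.729

θ = κ·ℓ = 1.2429 × 1.6163 = 2.00890 rad
ρ = (1 − cos θ)/κ = (1 − -0.42422)/1.2429 = 1.14589
z = sin θ / κ = 0.90556/1.2429 = 0.72858
x = ρ cos φ = 1.14589 × cos(137.84°) = -0.84942
y = ρ sin φ = 1.14589 × sin(137.84°) = 0.76912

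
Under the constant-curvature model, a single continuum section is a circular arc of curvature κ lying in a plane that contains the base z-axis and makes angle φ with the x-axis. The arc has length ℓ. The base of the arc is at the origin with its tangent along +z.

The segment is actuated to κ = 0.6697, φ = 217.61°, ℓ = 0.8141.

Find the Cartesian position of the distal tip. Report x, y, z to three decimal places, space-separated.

θ = κ·ℓ = 0.6697 × 0.8141 = 0.54520 rad
ρ = (1 − cos θ)/κ = (1 − 0.85502)/0.6697 = 0.21648
z = sin θ / κ = 0.51859/0.6697 = 0.77436
x = ρ cos φ = 0.21648 × cos(217.61°) = -0.17149
y = ρ sin φ = 0.21648 × sin(217.61°) = -0.13212

-0.171 -0.132 0.774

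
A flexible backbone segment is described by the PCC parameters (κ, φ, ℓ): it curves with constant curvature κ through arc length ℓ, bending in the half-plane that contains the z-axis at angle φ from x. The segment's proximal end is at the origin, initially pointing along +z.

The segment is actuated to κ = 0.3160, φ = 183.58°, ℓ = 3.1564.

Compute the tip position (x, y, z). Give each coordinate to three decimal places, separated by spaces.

-1.445 -0.090 2.658

θ = κ·ℓ = 0.3160 × 3.1564 = 0.99742 rad
ρ = (1 − cos θ)/κ = (1 − 0.54247)/0.3160 = 1.44788
z = sin θ / κ = 0.84008/0.3160 = 2.65847
x = ρ cos φ = 1.44788 × cos(183.58°) = -1.44506
y = ρ sin φ = 1.44788 × sin(183.58°) = -0.09041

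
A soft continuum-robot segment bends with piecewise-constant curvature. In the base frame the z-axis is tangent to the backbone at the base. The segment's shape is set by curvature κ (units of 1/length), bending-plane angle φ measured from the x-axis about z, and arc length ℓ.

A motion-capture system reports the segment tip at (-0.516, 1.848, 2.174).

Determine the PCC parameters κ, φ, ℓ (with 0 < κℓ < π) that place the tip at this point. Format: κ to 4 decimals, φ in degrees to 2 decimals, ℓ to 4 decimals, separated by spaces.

0.4564 105.60 3.1686

ρ = √(x²+y²) = √(-0.516² + 1.848²) = 1.91869
φ = atan2(y, x) mod 360° = atan2(1.848, -0.516) = 105.6008°
|p|² = ρ² + z² = 1.91869² + 2.174² = 8.40764
κ = 2ρ / |p|² = 2×1.91869 / 8.40764 = 0.45642
θ = 2·atan2(ρ, z) = 2·atan2(1.91869, 2.174) = 1.44619 rad
ℓ = θ/κ = 1.44619/0.45642 = 3.16859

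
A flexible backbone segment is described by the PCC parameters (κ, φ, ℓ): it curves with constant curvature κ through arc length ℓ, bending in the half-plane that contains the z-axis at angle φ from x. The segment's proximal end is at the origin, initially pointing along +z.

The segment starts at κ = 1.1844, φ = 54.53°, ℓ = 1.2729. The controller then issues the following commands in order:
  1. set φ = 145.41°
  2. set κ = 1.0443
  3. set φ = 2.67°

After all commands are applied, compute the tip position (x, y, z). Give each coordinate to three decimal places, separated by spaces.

initial: κ=1.1844, φ=54.53°, ℓ=1.2729
cmd 1: set φ=145.41° → (κ,φ,ℓ)=(1.1844,145.41°,1.2729) → tip=(-0.6512,0.4491,0.8426)
cmd 2: set κ=1.0443 → (κ,φ,ℓ)=(1.0443,145.41°,1.2729) → tip=(-0.5998,0.4136,0.9298)
cmd 3: set φ=2.67° → (κ,φ,ℓ)=(1.0443,2.67°,1.2729) → tip=(0.7278,0.0339,0.9298)

0.728 0.034 0.930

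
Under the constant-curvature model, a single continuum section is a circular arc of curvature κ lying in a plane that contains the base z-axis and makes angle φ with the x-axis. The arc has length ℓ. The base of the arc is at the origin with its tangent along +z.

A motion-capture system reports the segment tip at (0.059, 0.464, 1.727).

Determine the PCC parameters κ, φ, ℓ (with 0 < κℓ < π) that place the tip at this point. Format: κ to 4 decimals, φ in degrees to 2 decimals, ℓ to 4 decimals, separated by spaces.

ρ = √(x²+y²) = √(0.059² + 0.464²) = 0.46774
φ = atan2(y, x) mod 360° = atan2(0.464, 0.059) = 82.7534°
|p|² = ρ² + z² = 0.46774² + 1.727² = 3.20131
κ = 2ρ / |p|² = 2×0.46774 / 3.20131 = 0.29222
θ = 2·atan2(ρ, z) = 2·atan2(0.46774, 1.727) = 0.52898 rad
ℓ = θ/κ = 0.52898/0.29222 = 1.81025

0.2922 82.75 1.8103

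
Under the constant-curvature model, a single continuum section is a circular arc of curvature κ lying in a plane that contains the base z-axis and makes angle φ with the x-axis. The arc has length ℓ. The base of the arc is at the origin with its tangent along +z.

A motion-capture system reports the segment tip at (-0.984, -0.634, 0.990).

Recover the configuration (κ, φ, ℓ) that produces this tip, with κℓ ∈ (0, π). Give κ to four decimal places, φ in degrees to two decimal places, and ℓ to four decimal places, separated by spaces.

ρ = √(x²+y²) = √(-0.984² + -0.634²) = 1.17056
φ = atan2(y, x) mod 360° = atan2(-0.634, -0.984) = 212.7940°
|p|² = ρ² + z² = 1.17056² + 0.990² = 2.35031
κ = 2ρ / |p|² = 2×1.17056 / 2.35031 = 0.99609
θ = 2·atan2(ρ, z) = 2·atan2(1.17056, 0.990) = 1.73755 rad
ℓ = θ/κ = 1.73755/0.99609 = 1.74437

0.9961 212.79 1.7444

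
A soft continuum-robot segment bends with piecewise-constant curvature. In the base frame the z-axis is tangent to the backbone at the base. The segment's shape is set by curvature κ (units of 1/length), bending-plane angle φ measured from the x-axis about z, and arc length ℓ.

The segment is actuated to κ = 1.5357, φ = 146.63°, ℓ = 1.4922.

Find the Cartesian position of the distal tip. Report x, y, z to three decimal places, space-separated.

-0.903 0.595 0.489

θ = κ·ℓ = 1.5357 × 1.4922 = 2.29157 rad
ρ = (1 − cos θ)/κ = (1 − -0.65997)/1.5357 = 1.08092
z = sin θ / κ = 0.75129/1.5357 = 0.48922
x = ρ cos φ = 1.08092 × cos(146.63°) = -0.90271
y = ρ sin φ = 1.08092 × sin(146.63°) = 0.59455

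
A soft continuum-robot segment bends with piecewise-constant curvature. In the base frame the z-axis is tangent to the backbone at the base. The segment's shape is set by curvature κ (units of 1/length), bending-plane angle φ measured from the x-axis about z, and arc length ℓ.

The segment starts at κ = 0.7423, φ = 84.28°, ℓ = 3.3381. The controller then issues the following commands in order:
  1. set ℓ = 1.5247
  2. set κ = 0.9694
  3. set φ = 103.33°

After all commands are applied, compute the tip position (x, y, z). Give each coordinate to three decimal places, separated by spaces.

-0.216 0.911 1.027

initial: κ=0.7423, φ=84.28°, ℓ=3.3381
cmd 1: set ℓ=1.5247 → (κ,φ,ℓ)=(0.7423,84.28°,1.5247) → tip=(0.0772,0.7707,1.2194)
cmd 2: set κ=0.9694 → (κ,φ,ℓ)=(0.9694,84.28°,1.5247) → tip=(0.0933,0.9314,1.0271)
cmd 3: set φ=103.33° → (κ,φ,ℓ)=(0.9694,103.33°,1.5247) → tip=(-0.2158,0.9108,1.0271)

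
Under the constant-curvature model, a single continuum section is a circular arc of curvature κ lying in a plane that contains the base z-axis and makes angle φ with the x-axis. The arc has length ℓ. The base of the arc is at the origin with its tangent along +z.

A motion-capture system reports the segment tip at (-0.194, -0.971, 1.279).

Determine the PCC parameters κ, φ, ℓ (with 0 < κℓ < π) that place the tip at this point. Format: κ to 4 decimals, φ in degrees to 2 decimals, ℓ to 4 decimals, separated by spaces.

0.7569 258.70 1.7407

ρ = √(x²+y²) = √(-0.194² + -0.971²) = 0.99019
φ = atan2(y, x) mod 360° = atan2(-0.971, -0.194) = 258.7014°
|p|² = ρ² + z² = 0.99019² + 1.279² = 2.61632
κ = 2ρ / |p|² = 2×0.99019 / 2.61632 = 0.75693
θ = 2·atan2(ρ, z) = 2·atan2(0.99019, 1.279) = 1.31761 rad
ℓ = θ/κ = 1.31761/0.75693 = 1.74072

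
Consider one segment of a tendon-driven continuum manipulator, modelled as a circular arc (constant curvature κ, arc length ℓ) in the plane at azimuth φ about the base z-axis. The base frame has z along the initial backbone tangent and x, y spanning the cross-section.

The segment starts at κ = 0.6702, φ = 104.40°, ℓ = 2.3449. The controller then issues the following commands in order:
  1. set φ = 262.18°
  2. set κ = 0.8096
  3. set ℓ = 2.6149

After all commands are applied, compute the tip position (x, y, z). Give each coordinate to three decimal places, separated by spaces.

initial: κ=0.6702, φ=104.40°, ℓ=2.3449
cmd 1: set φ=262.18° → (κ,φ,ℓ)=(0.6702,262.18°,2.3449) → tip=(-0.2032,-1.4793,1.4921)
cmd 2: set κ=0.8096 → (κ,φ,ℓ)=(0.8096,262.18°,2.3449) → tip=(-0.2221,-1.6175,1.1695)
cmd 3: set ℓ=2.6149 → (κ,φ,ℓ)=(0.8096,262.18°,2.6149) → tip=(-0.2554,-1.8594,1.0554)

-0.255 -1.859 1.055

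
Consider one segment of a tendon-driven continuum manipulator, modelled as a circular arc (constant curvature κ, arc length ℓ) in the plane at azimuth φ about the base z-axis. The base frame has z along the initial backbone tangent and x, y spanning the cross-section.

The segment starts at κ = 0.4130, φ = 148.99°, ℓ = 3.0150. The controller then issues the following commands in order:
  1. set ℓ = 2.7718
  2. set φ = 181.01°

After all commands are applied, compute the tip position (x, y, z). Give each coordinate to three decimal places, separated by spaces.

-1.420 -0.025 2.205

initial: κ=0.4130, φ=148.99°, ℓ=3.0150
cmd 1: set ℓ=2.7718 → (κ,φ,ℓ)=(0.4130,148.99°,2.7718) → tip=(-1.2176,0.7319,2.2049)
cmd 2: set φ=181.01° → (κ,φ,ℓ)=(0.4130,181.01°,2.7718) → tip=(-1.4204,-0.0250,2.2049)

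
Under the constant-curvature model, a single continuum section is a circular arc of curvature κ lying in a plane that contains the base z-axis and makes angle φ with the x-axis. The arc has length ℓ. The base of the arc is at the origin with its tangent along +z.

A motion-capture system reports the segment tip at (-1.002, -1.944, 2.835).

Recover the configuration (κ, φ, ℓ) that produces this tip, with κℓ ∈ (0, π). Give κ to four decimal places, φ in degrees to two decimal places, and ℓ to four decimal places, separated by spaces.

0.3412 242.73 3.8518

ρ = √(x²+y²) = √(-1.002² + -1.944²) = 2.18704
φ = atan2(y, x) mod 360° = atan2(-1.944, -1.002) = 242.7320°
|p|² = ρ² + z² = 2.18704² + 2.835² = 12.82036
κ = 2ρ / |p|² = 2×2.18704 / 12.82036 = 0.34118
θ = 2·atan2(ρ, z) = 2·atan2(2.18704, 2.835) = 1.31417 rad
ℓ = θ/κ = 1.31417/0.34118 = 3.85181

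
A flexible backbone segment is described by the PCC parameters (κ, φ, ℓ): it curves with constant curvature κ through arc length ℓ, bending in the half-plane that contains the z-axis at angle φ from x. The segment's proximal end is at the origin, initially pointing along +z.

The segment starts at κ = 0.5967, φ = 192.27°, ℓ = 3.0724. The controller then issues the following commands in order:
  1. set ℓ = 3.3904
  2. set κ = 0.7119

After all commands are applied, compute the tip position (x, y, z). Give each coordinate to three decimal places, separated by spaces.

initial: κ=0.5967, φ=192.27°, ℓ=3.0724
cmd 1: set ℓ=3.3904 → (κ,φ,ℓ)=(0.5967,192.27°,3.3904) → tip=(-2.3532,-0.5118,1.5074)
cmd 2: set κ=0.7119 → (κ,φ,ℓ)=(0.7119,192.27°,3.3904) → tip=(-2.3973,-0.5214,0.9346)

-2.397 -0.521 0.935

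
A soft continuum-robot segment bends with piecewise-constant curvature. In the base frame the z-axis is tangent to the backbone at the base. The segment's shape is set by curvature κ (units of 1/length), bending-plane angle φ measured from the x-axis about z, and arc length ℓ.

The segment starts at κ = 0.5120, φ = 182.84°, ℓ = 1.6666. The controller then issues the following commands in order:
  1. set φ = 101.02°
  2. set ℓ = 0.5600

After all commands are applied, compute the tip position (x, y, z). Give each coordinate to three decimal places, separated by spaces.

initial: κ=0.5120, φ=182.84°, ℓ=1.6666
cmd 1: set φ=101.02° → (κ,φ,ℓ)=(0.5120,101.02°,1.6666) → tip=(-0.1279,0.6566,1.4716)
cmd 2: set ℓ=0.5600 → (κ,φ,ℓ)=(0.5120,101.02°,0.5600) → tip=(-0.0152,0.0783,0.5524)

-0.015 0.078 0.552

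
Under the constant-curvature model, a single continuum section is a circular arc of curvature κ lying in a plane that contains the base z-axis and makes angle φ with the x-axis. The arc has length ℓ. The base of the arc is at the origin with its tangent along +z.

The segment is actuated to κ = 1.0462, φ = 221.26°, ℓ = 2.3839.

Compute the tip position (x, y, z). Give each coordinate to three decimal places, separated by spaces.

θ = κ·ℓ = 1.0462 × 2.3839 = 2.49404 rad
ρ = (1 − cos θ)/κ = (1 − -0.79756)/1.0462 = 1.71818
z = sin θ / κ = 0.60324/1.0462 = 0.57660
x = ρ cos φ = 1.71818 × cos(221.26°) = -1.29160
y = ρ sin φ = 1.71818 × sin(221.26°) = -1.13310

-1.292 -1.133 0.577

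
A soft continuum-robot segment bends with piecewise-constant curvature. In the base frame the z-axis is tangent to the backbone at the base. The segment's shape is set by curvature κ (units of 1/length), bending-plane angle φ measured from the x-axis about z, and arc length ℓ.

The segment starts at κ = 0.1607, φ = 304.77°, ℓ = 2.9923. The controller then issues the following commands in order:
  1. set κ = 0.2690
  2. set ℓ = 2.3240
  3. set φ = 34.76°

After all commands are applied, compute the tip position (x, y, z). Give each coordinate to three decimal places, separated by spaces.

0.578 0.401 2.176

initial: κ=0.1607, φ=304.77°, ℓ=2.9923
cmd 1: set κ=0.2690 → (κ,φ,ℓ)=(0.2690,304.77°,2.9923) → tip=(0.6505,-0.9370,2.6795)
cmd 2: set ℓ=2.3240 → (κ,φ,ℓ)=(0.2690,304.77°,2.3240) → tip=(0.4010,-0.5775,2.1756)
cmd 3: set φ=34.76° → (κ,φ,ℓ)=(0.2690,34.76°,2.3240) → tip=(0.5776,0.4009,2.1756)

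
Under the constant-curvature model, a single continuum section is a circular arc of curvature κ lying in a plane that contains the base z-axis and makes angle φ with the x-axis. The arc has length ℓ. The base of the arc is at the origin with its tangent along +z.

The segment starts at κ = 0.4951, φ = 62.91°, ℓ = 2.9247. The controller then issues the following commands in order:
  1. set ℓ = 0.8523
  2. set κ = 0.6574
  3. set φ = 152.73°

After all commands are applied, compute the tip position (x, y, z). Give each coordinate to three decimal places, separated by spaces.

initial: κ=0.4951, φ=62.91°, ℓ=2.9247
cmd 1: set ℓ=0.8523 → (κ,φ,ℓ)=(0.4951,62.91°,0.8523) → tip=(0.0807,0.1577,0.8272)
cmd 2: set κ=0.6574 → (κ,φ,ℓ)=(0.6574,62.91°,0.8523) → tip=(0.1059,0.2071,0.8084)
cmd 3: set φ=152.73° → (κ,φ,ℓ)=(0.6574,152.73°,0.8523) → tip=(-0.2067,0.1066,0.8084)

-0.207 0.107 0.808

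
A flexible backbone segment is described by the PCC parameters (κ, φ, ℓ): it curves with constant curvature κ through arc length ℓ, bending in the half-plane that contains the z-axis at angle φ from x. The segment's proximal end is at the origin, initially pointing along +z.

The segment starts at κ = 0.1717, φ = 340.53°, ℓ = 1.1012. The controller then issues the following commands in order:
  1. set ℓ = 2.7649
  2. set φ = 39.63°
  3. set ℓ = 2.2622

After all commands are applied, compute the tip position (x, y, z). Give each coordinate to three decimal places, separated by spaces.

initial: κ=0.1717, φ=340.53°, ℓ=1.1012
cmd 1: set ℓ=2.7649 → (κ,φ,ℓ)=(0.1717,340.53°,2.7649) → tip=(0.6072,-0.2147,2.6622)
cmd 2: set φ=39.63° → (κ,φ,ℓ)=(0.1717,39.63°,2.7649) → tip=(0.4960,0.4108,2.6622)
cmd 3: set ℓ=2.2622 → (κ,φ,ℓ)=(0.1717,39.63°,2.2622) → tip=(0.3341,0.2767,2.2057)

0.334 0.277 2.206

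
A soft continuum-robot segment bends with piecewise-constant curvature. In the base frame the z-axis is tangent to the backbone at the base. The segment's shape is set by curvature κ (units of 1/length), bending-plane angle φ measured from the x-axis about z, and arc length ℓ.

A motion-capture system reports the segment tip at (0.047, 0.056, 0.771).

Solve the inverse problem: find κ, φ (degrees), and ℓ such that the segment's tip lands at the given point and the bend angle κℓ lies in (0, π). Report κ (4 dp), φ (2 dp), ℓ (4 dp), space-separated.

ρ = √(x²+y²) = √(0.047² + 0.056²) = 0.07311
φ = atan2(y, x) mod 360° = atan2(0.056, 0.047) = 49.9937°
|p|² = ρ² + z² = 0.07311² + 0.771² = 0.59979
κ = 2ρ / |p|² = 2×0.07311 / 0.59979 = 0.24379
θ = 2·atan2(ρ, z) = 2·atan2(0.07311, 0.771) = 0.18908 rad
ℓ = θ/κ = 0.18908/0.24379 = 0.77561

0.2438 49.99 0.7756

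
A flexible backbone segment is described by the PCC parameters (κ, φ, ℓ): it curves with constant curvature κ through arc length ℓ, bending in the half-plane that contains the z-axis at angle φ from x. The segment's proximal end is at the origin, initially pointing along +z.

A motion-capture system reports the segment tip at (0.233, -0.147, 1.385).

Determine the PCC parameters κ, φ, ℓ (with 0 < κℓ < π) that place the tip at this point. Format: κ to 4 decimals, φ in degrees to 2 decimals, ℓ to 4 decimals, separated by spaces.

ρ = √(x²+y²) = √(0.233² + -0.147²) = 0.27550
φ = atan2(y, x) mod 360° = atan2(-0.147, 0.233) = 327.7521°
|p|² = ρ² + z² = 0.27550² + 1.385² = 1.99412
κ = 2ρ / |p|² = 2×0.27550 / 1.99412 = 0.27631
θ = 2·atan2(ρ, z) = 2·atan2(0.27550, 1.385) = 0.39270 rad
ℓ = θ/κ = 0.39270/0.27631 = 1.42125

0.2763 327.75 1.4212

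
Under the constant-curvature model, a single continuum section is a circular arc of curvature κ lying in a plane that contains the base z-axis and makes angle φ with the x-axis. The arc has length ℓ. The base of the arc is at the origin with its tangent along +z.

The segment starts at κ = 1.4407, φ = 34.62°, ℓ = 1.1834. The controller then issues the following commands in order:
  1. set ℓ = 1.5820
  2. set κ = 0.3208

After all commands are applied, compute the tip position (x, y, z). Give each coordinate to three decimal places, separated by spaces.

initial: κ=1.4407, φ=34.62°, ℓ=1.1834
cmd 1: set ℓ=1.5820 → (κ,φ,ℓ)=(1.4407,34.62°,1.5820) → tip=(0.9428,0.6509,0.5271)
cmd 2: set κ=0.3208 → (κ,φ,ℓ)=(0.3208,34.62°,1.5820) → tip=(0.3233,0.2232,1.5150)

0.323 0.223 1.515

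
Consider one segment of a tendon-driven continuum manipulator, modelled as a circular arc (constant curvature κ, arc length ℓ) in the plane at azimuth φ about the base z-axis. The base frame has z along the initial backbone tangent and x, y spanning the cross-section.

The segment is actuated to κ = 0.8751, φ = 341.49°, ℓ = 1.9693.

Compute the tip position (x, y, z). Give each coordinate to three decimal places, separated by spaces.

1.248 -0.418 1.129

θ = κ·ℓ = 0.8751 × 1.9693 = 1.72333 rad
ρ = (1 − cos θ)/κ = (1 − -0.15195)/0.8751 = 1.31636
z = sin θ / κ = 0.98839/0.8751 = 1.12946
x = ρ cos φ = 1.31636 × cos(341.49°) = 1.24826
y = ρ sin φ = 1.31636 × sin(341.49°) = -0.41791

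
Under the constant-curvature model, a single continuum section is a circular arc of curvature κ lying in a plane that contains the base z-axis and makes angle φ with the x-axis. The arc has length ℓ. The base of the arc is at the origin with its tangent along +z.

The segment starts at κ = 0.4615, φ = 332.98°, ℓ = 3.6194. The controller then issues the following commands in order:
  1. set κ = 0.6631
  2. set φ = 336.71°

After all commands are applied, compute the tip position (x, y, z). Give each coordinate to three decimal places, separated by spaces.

initial: κ=0.4615, φ=332.98°, ℓ=3.6194
cmd 1: set κ=0.6631 → (κ,φ,ℓ)=(0.6631,332.98°,3.6194) → tip=(2.3341,-1.1903,1.0186)
cmd 2: set φ=336.71° → (κ,φ,ℓ)=(0.6631,336.71°,3.6194) → tip=(2.4066,-1.0360,1.0186)

2.407 -1.036 1.019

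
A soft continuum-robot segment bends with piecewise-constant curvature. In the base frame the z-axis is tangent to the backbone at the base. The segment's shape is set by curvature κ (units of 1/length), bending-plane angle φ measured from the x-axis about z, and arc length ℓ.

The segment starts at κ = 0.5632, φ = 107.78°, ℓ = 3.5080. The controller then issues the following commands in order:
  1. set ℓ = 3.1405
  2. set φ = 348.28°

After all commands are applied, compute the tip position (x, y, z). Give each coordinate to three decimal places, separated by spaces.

2.080 -0.432 1.741

initial: κ=0.5632, φ=107.78°, ℓ=3.5080
cmd 1: set ℓ=3.1405 → (κ,φ,ℓ)=(0.5632,107.78°,3.1405) → tip=(-0.6488,2.0232,1.7409)
cmd 2: set φ=348.28° → (κ,φ,ℓ)=(0.5632,348.28°,3.1405) → tip=(2.0804,-0.4316,1.7409)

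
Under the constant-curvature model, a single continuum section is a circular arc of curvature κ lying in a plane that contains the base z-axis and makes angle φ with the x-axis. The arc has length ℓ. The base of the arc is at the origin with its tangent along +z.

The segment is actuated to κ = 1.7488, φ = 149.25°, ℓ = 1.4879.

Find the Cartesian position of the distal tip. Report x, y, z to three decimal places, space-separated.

θ = κ·ℓ = 1.7488 × 1.4879 = 2.60204 rad
ρ = (1 − cos θ)/κ = (1 − -0.85794)/1.7488 = 1.06241
z = sin θ / κ = 0.51375/1.7488 = 0.29377
x = ρ cos φ = 1.06241 × cos(149.25°) = -0.91304
y = ρ sin φ = 1.06241 × sin(149.25°) = 0.54320

-0.913 0.543 0.294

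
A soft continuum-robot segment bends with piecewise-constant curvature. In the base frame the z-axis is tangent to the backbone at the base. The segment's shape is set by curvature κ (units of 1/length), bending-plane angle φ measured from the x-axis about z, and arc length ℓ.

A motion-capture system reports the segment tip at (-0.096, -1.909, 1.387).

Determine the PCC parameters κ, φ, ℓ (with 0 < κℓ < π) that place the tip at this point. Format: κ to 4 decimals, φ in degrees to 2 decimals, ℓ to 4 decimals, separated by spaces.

ρ = √(x²+y²) = √(-0.096² + -1.909²) = 1.91141
φ = atan2(y, x) mod 360° = atan2(-1.909, -0.096) = 267.1211°
|p|² = ρ² + z² = 1.91141² + 1.387² = 5.57727
κ = 2ρ / |p|² = 2×1.91141 / 5.57727 = 0.68543
θ = 2·atan2(ρ, z) = 2·atan2(1.91141, 1.387) = 1.88614 rad
ℓ = θ/κ = 1.88614/0.68543 = 2.75176

0.6854 267.12 2.7518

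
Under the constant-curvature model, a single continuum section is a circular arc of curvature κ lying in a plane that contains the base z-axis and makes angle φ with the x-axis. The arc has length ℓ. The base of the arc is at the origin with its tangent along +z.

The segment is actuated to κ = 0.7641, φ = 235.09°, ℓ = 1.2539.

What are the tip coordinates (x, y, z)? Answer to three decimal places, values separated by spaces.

-0.318 -0.456 1.071

θ = κ·ℓ = 0.7641 × 1.2539 = 0.95810 rad
ρ = (1 − cos θ)/κ = (1 − 0.57507)/0.7641 = 0.55612
z = sin θ / κ = 0.81810/0.7641 = 1.07068
x = ρ cos φ = 0.55612 × cos(235.09°) = -0.31826
y = ρ sin φ = 0.55612 × sin(235.09°) = -0.45604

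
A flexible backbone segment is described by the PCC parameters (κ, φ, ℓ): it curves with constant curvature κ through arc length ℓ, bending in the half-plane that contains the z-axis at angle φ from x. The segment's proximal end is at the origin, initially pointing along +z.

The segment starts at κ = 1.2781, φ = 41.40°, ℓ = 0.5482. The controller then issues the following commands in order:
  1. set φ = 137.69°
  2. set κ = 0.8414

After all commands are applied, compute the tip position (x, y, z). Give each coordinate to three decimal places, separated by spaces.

-0.092 0.084 0.529

initial: κ=1.2781, φ=41.40°, ℓ=0.5482
cmd 1: set φ=137.69° → (κ,φ,ℓ)=(1.2781,137.69°,0.5482) → tip=(-0.1363,0.1241,0.5044)
cmd 2: set κ=0.8414 → (κ,φ,ℓ)=(0.8414,137.69°,0.5482) → tip=(-0.0919,0.0836,0.5290)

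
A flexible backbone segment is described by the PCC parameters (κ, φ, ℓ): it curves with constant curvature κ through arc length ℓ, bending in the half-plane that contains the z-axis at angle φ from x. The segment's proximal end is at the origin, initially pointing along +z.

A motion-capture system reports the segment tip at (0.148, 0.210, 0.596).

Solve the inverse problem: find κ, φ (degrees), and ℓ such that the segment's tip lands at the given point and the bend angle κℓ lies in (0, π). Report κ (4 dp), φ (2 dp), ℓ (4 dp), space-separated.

ρ = √(x²+y²) = √(0.148² + 0.210²) = 0.25691
φ = atan2(y, x) mod 360° = atan2(0.210, 0.148) = 54.8253°
|p|² = ρ² + z² = 0.25691² + 0.596² = 0.42122
κ = 2ρ / |p|² = 2×0.25691 / 0.42122 = 1.21985
θ = 2·atan2(ρ, z) = 2·atan2(0.25691, 0.596) = 0.81399 rad
ℓ = θ/κ = 0.81399/1.21985 = 0.66728

1.2198 54.83 0.6673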